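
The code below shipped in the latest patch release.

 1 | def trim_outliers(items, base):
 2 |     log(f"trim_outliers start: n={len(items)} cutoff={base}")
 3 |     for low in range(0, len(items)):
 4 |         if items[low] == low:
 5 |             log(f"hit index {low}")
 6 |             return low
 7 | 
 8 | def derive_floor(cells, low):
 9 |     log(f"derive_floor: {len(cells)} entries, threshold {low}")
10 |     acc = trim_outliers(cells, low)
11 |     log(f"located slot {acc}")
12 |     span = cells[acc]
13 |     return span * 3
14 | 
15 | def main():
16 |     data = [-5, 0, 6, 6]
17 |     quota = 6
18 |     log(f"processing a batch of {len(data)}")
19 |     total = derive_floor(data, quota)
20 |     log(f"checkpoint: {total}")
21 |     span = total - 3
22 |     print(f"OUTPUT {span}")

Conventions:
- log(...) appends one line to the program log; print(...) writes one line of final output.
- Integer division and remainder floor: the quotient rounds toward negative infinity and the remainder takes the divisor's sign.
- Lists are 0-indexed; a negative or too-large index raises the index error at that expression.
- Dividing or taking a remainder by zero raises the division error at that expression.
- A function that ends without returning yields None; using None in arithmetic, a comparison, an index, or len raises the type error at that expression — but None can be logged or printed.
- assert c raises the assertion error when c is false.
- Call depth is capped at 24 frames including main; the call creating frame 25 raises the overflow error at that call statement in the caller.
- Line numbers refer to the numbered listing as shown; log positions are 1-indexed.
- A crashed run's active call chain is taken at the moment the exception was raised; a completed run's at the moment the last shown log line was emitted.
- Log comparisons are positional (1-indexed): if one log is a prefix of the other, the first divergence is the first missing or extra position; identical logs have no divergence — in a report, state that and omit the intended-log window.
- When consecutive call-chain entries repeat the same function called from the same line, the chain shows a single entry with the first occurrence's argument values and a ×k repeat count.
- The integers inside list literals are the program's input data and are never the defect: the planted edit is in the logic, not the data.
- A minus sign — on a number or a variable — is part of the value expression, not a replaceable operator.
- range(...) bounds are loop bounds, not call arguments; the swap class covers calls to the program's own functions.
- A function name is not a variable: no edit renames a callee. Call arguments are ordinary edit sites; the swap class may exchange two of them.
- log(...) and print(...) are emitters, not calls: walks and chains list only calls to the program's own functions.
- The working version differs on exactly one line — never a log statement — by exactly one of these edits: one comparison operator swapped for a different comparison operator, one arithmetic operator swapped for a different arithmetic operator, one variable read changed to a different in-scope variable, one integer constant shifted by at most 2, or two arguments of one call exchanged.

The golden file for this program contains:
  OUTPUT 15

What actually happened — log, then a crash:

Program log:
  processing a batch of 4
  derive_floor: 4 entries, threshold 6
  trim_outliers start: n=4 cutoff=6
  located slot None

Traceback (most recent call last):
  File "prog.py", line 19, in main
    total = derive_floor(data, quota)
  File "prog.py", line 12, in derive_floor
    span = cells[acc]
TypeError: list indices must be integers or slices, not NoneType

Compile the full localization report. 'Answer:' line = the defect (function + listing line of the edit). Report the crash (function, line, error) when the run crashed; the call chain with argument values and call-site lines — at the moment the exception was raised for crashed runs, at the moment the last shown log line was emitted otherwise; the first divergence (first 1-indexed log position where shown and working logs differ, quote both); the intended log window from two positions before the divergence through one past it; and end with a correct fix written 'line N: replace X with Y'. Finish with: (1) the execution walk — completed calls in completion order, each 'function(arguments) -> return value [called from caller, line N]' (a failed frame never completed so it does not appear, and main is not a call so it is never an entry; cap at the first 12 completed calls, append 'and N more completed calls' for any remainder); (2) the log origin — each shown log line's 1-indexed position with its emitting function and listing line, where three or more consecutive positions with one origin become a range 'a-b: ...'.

Answer: the defect is in trim_outliers at line 4.
Core observation: Everything matches until log position 4, which reads 'located slot None' in place of 'hit index 2'.
Crash: derive_floor, line 12, TypeError.
Call chain: main -> derive_floor([-5, 0, 6, 6], 6) (called at line 19).
First divergence: position 4 — shown 'located slot None', intended 'hit index 2'.
Intended log window:
  2: derive_floor: 4 entries, threshold 6
  3: trim_outliers start: n=4 cutoff=6
  4: hit index 2
  5: located slot 2
Execution walk:
  trim_outliers([-5, 0, 6, 6], 6) -> None  [called from derive_floor, line 10]
Log origins:
  1 — main, line 18
  2 — derive_floor, line 9
  3 — trim_outliers, line 2
  4 — derive_floor, line 11
A correct fix: line 4: replace `items[low] == low` with `items[low] == base`.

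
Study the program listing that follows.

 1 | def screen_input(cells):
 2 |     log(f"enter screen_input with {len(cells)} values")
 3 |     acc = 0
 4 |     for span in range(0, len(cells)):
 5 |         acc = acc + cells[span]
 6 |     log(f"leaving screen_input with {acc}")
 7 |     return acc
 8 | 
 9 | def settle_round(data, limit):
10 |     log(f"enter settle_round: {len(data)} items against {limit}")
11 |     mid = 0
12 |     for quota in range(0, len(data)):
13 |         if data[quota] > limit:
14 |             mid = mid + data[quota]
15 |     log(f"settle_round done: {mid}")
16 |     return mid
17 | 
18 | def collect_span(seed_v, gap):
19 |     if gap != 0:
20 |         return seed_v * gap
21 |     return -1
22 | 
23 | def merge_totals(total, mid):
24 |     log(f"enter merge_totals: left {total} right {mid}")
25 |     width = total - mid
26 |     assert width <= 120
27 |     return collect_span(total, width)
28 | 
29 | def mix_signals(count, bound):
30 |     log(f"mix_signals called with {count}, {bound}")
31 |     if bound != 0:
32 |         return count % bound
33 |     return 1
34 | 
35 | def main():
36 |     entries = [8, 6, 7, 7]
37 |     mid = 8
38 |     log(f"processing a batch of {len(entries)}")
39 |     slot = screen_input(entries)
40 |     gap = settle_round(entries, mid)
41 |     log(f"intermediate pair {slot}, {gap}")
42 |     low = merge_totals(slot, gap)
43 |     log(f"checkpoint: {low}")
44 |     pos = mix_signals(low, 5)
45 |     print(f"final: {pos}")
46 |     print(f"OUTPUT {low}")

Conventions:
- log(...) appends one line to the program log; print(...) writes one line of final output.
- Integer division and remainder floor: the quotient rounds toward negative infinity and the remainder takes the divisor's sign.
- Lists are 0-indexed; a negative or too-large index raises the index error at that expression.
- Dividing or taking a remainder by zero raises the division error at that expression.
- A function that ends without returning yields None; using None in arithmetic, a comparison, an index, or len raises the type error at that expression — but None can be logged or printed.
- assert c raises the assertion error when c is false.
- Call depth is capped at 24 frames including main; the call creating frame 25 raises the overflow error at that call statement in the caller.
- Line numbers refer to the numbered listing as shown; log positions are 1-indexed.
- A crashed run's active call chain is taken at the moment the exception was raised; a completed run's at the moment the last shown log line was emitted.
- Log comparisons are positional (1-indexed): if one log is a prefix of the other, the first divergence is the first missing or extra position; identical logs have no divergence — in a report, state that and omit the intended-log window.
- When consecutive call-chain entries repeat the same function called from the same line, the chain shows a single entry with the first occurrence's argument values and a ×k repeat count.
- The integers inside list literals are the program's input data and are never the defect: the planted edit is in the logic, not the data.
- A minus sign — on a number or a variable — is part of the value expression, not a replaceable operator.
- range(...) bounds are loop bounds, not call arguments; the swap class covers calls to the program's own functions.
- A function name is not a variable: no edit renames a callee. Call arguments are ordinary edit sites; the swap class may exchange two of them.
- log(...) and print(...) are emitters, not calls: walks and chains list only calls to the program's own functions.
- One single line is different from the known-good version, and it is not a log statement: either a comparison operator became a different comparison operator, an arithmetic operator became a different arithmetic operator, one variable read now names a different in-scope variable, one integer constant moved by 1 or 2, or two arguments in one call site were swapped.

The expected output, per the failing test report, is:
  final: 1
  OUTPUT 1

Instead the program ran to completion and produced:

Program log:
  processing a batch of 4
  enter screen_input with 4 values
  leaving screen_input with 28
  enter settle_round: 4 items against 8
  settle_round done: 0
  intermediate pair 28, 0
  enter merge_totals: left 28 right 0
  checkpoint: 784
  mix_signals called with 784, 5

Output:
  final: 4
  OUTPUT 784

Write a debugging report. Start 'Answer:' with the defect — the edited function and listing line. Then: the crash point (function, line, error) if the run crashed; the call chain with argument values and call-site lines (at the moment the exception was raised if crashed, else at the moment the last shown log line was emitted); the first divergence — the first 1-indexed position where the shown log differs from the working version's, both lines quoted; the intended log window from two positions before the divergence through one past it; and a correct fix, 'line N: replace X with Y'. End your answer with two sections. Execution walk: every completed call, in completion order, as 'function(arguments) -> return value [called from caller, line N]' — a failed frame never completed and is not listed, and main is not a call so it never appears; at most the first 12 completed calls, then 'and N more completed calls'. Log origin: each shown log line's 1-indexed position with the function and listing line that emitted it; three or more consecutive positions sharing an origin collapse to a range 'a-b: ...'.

Answer: the defect is in collect_span at line 20.
Key observation: The log first diverges at position 8: the faulty run prints 'checkpoint: 784' where the working version prints 'checkpoint: 1'.
Call chain: main -> mix_signals(784, 5) (called at line 44).
First divergence: position 8; shown 'checkpoint: 784' vs intended 'checkpoint: 1'.
Intended log window:
  6: intermediate pair 28, 0
  7: enter merge_totals: left 28 right 0
  8: checkpoint: 1
  9: mix_signals called with 1, 5
Execution walk:
  screen_input([8, 6, 7, 7]) -> 28  [called from main, line 39]
  settle_round([8, 6, 7, 7], 8) -> 0  [called from main, line 40]
  collect_span(28, 28) -> 784  [called from merge_totals, line 27]
  merge_totals(28, 0) -> 784  [called from main, line 42]
  mix_signals(784, 5) -> 4  [called from main, line 44]
Log line origins:
  1: emitted by main (line 38)
  2: emitted by screen_input (line 2)
  3: emitted by screen_input (line 6)
  4: emitted by settle_round (line 10)
  5: emitted by settle_round (line 15)
  6: emitted by main (line 41)
  7: emitted by merge_totals (line 24)
  8: emitted by main (line 43)
  9: emitted by mix_signals (line 30)
A correct fix: line 20: replace `*` with `//`.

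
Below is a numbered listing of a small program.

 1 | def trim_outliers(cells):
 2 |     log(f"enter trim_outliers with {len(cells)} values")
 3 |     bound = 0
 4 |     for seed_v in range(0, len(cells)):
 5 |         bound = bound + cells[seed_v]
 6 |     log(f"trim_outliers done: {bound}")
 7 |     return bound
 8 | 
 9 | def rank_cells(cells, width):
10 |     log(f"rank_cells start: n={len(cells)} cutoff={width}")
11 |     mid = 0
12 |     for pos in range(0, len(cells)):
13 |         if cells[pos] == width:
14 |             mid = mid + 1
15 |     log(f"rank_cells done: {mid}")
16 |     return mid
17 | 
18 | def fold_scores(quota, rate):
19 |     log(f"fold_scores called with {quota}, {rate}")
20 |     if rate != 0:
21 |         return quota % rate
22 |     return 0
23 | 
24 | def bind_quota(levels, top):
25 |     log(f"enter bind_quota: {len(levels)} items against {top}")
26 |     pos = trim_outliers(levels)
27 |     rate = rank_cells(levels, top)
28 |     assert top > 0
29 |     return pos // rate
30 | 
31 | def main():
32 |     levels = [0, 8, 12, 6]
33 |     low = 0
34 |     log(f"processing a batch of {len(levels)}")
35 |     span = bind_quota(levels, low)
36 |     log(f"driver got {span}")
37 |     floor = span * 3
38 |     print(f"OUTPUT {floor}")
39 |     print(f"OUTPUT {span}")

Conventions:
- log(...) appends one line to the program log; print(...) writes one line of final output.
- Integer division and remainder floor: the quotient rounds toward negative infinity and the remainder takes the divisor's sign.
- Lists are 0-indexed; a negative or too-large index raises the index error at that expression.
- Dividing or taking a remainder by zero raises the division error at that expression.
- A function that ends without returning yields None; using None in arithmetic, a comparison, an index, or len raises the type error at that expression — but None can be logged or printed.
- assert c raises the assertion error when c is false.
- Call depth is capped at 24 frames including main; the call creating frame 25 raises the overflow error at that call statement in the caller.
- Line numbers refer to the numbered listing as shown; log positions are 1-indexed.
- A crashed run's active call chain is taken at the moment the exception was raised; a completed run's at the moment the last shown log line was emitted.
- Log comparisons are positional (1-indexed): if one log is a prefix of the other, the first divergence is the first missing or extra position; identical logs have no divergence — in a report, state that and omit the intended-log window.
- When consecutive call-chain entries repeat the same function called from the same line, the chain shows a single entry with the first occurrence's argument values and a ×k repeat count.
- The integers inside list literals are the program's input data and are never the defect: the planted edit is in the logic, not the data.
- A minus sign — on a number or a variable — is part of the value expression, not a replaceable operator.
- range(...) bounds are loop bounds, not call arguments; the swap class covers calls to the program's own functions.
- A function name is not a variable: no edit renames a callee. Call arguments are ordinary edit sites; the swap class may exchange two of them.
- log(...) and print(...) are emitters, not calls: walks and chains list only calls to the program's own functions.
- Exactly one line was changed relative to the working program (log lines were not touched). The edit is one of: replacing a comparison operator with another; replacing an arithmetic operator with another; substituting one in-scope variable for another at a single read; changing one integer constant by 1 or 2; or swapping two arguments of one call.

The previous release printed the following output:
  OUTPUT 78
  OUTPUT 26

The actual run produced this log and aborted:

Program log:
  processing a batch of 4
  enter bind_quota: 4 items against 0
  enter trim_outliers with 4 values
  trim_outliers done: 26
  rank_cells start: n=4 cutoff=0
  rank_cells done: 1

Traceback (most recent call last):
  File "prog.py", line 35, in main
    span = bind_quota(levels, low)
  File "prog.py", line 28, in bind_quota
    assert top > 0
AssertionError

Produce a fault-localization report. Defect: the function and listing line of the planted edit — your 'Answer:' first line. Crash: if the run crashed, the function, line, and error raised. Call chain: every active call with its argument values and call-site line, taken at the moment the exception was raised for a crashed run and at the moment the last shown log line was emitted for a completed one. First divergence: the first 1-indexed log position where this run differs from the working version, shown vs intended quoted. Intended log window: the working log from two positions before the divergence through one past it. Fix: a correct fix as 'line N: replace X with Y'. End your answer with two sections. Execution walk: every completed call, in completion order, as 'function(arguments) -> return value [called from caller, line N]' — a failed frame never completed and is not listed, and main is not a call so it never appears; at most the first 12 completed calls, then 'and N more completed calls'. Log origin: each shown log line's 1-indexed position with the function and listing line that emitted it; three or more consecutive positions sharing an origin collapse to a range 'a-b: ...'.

Answer: the defect is in bind_quota at line 28.
Core observation: The log ends early — 6 lines, where the working version next logs 'driver got 26'.
Crash: bind_quota, line 28, AssertionError.
Call chain: main -> bind_quota([0, 8, 12, 6], 0) (called at line 35).
First divergence: position 7 (shown log ended at 6 lines; the working version continues: 'driver got 26').
Intended log window:
  5: rank_cells start: n=4 cutoff=0
  6: rank_cells done: 1
  7: driver got 26
Execution walk:
  trim_outliers([0, 8, 12, 6]) -> 26  [called from bind_quota, line 26]
  rank_cells([0, 8, 12, 6], 0) -> 1  [called from bind_quota, line 27]
Log line origins:
  1 — main, line 34
  2 — bind_quota, line 25
  3 — trim_outliers, line 2
  4 — trim_outliers, line 6
  5 — rank_cells, line 10
  6 — rank_cells, line 15
A correct fix: line 28: replace `top` with `rate`.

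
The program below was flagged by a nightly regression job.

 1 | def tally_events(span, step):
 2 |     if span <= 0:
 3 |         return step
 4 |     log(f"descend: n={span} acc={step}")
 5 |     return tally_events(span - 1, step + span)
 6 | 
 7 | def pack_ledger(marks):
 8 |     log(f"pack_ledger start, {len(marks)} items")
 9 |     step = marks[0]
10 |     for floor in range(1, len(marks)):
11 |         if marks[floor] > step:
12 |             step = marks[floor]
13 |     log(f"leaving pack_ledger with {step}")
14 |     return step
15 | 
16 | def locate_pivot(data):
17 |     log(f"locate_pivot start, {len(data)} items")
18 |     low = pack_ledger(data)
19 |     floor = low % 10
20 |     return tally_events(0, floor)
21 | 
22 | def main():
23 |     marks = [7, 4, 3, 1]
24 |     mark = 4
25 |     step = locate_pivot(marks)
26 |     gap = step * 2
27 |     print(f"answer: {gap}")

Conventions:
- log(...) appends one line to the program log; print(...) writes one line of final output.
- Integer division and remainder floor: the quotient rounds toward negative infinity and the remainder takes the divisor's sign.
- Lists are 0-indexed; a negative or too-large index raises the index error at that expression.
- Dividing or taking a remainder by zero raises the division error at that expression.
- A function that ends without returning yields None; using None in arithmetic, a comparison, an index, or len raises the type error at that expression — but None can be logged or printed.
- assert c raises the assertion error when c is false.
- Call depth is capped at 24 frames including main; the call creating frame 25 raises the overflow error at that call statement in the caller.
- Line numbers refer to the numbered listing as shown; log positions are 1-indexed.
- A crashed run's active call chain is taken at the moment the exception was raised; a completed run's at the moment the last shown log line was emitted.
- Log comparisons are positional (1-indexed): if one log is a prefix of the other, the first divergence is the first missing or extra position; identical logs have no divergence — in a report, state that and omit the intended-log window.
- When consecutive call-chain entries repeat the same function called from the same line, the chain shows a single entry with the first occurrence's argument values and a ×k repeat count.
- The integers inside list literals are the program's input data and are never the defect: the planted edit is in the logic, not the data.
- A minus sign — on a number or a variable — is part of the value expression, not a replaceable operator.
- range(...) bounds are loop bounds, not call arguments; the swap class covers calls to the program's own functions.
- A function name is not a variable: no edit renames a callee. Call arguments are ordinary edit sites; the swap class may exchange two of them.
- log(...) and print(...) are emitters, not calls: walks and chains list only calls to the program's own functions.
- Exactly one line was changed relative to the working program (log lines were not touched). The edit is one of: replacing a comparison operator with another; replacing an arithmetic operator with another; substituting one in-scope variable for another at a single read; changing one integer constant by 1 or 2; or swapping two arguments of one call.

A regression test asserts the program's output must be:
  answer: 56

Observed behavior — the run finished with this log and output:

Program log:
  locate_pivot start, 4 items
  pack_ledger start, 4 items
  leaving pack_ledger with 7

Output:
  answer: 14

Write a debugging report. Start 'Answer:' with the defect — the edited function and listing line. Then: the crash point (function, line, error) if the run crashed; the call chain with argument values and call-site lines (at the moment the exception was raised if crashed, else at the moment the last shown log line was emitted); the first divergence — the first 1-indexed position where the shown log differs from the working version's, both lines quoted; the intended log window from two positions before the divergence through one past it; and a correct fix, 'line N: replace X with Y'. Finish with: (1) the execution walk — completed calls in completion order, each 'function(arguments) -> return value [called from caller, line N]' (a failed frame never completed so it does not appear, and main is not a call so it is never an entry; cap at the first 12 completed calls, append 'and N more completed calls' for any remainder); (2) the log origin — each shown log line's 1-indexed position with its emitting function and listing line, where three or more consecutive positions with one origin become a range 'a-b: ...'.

Answer: the defect is in locate_pivot at line 20.
Key fact: The log ends early — 3 lines, where the working version next logs 'descend: n=7 acc=0'.
Call chain: main -> locate_pivot([7, 4, 3, 1]) (called at line 25) -> pack_ledger([7, 4, 3, 1]) (called at line 18).
First divergence: position 4 (shown log ended at 3 lines; the working version continues: 'descend: n=7 acc=0').
Intended log window:
  2: pack_ledger start, 4 items
  3: leaving pack_ledger with 7
  4: descend: n=7 acc=0
  5: descend: n=6 acc=7
Execution walk:
  pack_ledger([7, 4, 3, 1]) -> 7  [called from locate_pivot, line 18]
  tally_events(0, 7) -> 7  [called from locate_pivot, line 20]
  locate_pivot([7, 4, 3, 1]) -> 7  [called from main, line 25]
Origin of each log line:
  1: from locate_pivot, line 17
  2: from pack_ledger, line 8
  3: from pack_ledger, line 13
A correct fix: line 20: replace `tally_events(0, floor)` with `tally_events(floor, 0)`.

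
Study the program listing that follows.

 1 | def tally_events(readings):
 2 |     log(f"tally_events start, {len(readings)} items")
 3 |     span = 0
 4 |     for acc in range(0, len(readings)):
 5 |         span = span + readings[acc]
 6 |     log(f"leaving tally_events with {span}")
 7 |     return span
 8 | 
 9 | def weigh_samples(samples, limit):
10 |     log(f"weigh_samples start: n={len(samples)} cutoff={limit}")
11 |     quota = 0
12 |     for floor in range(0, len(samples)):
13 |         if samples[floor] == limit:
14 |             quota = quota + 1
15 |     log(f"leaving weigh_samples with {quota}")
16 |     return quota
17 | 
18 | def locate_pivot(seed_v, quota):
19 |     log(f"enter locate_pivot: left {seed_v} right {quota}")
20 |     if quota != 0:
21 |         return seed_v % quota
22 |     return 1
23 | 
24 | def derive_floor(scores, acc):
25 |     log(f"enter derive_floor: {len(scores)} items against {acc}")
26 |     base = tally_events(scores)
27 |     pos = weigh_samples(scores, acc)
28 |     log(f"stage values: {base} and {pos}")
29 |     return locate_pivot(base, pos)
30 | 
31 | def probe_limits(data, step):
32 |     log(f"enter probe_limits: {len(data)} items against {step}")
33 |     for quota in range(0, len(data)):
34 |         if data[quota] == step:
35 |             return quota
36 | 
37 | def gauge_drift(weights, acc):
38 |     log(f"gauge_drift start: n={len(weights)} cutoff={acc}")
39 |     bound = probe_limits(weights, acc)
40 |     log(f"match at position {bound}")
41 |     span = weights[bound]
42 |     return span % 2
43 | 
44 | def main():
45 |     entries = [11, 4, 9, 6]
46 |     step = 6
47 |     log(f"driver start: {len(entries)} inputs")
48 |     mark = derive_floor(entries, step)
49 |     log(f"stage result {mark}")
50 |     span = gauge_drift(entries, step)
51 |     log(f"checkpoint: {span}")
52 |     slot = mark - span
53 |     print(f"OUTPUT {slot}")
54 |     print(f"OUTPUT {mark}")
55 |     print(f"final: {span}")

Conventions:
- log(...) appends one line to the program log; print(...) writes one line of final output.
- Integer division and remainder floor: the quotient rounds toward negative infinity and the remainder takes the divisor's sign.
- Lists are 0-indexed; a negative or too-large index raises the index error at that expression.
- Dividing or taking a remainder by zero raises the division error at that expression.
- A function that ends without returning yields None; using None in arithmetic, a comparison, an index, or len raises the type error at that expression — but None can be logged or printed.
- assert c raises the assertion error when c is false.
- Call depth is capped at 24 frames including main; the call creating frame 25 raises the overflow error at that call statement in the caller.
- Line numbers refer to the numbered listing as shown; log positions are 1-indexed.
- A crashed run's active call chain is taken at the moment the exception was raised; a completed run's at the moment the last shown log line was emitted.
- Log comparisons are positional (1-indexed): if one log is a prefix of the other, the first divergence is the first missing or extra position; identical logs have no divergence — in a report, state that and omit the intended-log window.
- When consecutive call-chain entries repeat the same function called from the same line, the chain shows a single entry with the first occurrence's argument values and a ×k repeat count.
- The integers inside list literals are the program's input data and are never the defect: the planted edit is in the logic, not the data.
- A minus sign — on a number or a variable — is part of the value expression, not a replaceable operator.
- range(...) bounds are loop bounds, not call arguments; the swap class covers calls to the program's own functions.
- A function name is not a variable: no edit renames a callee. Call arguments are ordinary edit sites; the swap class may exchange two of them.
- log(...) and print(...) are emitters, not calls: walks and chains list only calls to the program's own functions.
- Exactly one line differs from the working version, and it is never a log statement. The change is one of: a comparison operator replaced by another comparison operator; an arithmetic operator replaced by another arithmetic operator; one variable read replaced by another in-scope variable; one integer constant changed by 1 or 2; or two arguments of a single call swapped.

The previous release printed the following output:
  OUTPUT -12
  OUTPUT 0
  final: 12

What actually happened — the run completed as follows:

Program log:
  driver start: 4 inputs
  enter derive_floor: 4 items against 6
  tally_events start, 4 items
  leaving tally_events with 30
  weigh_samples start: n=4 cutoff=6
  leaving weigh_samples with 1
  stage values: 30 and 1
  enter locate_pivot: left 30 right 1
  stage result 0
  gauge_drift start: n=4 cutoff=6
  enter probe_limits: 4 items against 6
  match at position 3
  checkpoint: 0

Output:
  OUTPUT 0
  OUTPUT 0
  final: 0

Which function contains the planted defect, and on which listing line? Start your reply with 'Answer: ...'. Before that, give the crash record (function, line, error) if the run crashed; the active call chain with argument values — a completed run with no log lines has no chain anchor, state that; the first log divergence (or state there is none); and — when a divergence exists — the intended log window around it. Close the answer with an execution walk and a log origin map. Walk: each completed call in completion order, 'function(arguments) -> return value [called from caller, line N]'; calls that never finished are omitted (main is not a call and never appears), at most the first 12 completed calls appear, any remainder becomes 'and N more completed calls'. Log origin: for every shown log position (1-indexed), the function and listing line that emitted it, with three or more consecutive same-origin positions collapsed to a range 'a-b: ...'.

Answer: the defect is in gauge_drift at line 42.
Key observation: At log position 13 the runs split — shown 'checkpoint: 0', but the working version logs 'checkpoint: 12'.
Call chain: main.
First divergence: at position 13 the run shows 'checkpoint: 0' where the working version logs 'checkpoint: 12'.
Intended log window:
  11: enter probe_limits: 4 items against 6
  12: match at position 3
  13: checkpoint: 12
Execution walk:
  tally_events([11, 4, 9, 6]) -> 30  [called from derive_floor, line 26]
  weigh_samples([11, 4, 9, 6], 6) -> 1  [called from derive_floor, line 27]
  locate_pivot(30, 1) -> 0  [called from derive_floor, line 29]
  derive_floor([11, 4, 9, 6], 6) -> 0  [called from main, line 48]
  probe_limits([11, 4, 9, 6], 6) -> 3  [called from gauge_drift, line 39]
  gauge_drift([11, 4, 9, 6], 6) -> 0  [called from main, line 50]
Log origin:
  1: logged in main at line 47
  2: logged in derive_floor at line 25
  3: logged in tally_events at line 2
  4: logged in tally_events at line 6
  5: logged in weigh_samples at line 10
  6: logged in weigh_samples at line 15
  7: logged in derive_floor at line 28
  8: logged in locate_pivot at line 19
  9: logged in main at line 49
  10: logged in gauge_drift at line 38
  11: logged in probe_limits at line 32
  12: logged in gauge_drift at line 40
  13: logged in main at line 51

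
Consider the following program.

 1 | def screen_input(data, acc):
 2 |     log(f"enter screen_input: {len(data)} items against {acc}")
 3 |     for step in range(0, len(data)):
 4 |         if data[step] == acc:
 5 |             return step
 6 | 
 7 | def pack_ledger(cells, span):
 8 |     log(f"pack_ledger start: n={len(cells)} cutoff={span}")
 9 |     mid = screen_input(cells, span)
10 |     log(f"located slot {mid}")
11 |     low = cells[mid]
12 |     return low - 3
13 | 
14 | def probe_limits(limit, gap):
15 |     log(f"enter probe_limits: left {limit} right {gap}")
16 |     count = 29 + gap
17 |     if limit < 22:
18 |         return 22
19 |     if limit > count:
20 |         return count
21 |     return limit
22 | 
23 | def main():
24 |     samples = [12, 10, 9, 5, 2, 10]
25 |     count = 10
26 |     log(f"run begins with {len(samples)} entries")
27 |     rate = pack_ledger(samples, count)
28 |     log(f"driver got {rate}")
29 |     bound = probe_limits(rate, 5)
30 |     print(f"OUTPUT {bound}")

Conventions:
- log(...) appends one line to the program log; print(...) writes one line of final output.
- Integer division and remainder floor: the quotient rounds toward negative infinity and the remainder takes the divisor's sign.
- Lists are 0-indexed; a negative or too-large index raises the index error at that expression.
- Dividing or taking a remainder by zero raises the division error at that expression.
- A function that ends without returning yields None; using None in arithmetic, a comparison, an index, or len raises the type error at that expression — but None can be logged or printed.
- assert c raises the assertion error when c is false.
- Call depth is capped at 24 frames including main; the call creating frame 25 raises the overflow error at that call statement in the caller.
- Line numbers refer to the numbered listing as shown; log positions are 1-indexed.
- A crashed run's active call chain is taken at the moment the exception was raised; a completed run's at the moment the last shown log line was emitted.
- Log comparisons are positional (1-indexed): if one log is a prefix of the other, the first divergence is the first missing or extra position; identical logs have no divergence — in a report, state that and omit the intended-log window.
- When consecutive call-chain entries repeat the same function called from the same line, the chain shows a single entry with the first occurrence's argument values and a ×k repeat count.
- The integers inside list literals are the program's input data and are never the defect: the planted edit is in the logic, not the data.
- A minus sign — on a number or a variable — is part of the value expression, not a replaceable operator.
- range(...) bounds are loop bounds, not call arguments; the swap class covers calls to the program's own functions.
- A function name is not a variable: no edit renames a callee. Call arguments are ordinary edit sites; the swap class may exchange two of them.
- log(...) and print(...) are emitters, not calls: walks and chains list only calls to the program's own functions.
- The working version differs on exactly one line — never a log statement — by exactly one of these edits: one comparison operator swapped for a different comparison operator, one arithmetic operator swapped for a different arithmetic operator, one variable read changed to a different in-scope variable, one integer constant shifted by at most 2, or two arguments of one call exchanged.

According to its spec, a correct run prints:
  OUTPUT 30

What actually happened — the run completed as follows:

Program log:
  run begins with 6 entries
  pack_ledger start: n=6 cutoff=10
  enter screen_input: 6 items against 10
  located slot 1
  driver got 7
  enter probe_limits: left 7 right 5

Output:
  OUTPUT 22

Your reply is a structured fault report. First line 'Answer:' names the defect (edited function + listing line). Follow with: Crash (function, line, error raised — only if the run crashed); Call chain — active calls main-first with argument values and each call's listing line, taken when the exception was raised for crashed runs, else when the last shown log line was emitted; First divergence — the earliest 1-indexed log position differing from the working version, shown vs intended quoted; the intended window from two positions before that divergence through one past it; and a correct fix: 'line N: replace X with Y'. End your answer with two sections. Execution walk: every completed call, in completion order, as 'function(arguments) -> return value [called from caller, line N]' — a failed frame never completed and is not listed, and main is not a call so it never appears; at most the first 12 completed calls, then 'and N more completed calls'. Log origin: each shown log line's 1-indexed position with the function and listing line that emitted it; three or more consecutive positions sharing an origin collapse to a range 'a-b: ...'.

Answer: the defect is in pack_ledger at line 12.
Core observation: Everything matches until log position 5, which reads 'driver got 7' in place of 'driver got 30'.
Call chain: main -> probe_limits(7, 5) (called at line 29).
First divergence: at position 5 the run shows 'driver got 7' where the working version logs 'driver got 30'.
Intended log window:
  3: enter screen_input: 6 items against 10
  4: located slot 1
  5: driver got 30
  6: enter probe_limits: left 30 right 5
Execution walk:
  screen_input([12, 10, 9, 5, 2, 10], 10) -> 1  [called from pack_ledger, line 9]
  pack_ledger([12, 10, 9, 5, 2, 10], 10) -> 7  [called from main, line 27]
  probe_limits(7, 5) -> 22  [called from main, line 29]
Log origin:
  1: from main, line 26
  2: from pack_ledger, line 8
  3: from screen_input, line 2
  4: from pack_ledger, line 10
  5: from main, line 28
  6: from probe_limits, line 15
A correct fix: line 12: replace `-` with `*`.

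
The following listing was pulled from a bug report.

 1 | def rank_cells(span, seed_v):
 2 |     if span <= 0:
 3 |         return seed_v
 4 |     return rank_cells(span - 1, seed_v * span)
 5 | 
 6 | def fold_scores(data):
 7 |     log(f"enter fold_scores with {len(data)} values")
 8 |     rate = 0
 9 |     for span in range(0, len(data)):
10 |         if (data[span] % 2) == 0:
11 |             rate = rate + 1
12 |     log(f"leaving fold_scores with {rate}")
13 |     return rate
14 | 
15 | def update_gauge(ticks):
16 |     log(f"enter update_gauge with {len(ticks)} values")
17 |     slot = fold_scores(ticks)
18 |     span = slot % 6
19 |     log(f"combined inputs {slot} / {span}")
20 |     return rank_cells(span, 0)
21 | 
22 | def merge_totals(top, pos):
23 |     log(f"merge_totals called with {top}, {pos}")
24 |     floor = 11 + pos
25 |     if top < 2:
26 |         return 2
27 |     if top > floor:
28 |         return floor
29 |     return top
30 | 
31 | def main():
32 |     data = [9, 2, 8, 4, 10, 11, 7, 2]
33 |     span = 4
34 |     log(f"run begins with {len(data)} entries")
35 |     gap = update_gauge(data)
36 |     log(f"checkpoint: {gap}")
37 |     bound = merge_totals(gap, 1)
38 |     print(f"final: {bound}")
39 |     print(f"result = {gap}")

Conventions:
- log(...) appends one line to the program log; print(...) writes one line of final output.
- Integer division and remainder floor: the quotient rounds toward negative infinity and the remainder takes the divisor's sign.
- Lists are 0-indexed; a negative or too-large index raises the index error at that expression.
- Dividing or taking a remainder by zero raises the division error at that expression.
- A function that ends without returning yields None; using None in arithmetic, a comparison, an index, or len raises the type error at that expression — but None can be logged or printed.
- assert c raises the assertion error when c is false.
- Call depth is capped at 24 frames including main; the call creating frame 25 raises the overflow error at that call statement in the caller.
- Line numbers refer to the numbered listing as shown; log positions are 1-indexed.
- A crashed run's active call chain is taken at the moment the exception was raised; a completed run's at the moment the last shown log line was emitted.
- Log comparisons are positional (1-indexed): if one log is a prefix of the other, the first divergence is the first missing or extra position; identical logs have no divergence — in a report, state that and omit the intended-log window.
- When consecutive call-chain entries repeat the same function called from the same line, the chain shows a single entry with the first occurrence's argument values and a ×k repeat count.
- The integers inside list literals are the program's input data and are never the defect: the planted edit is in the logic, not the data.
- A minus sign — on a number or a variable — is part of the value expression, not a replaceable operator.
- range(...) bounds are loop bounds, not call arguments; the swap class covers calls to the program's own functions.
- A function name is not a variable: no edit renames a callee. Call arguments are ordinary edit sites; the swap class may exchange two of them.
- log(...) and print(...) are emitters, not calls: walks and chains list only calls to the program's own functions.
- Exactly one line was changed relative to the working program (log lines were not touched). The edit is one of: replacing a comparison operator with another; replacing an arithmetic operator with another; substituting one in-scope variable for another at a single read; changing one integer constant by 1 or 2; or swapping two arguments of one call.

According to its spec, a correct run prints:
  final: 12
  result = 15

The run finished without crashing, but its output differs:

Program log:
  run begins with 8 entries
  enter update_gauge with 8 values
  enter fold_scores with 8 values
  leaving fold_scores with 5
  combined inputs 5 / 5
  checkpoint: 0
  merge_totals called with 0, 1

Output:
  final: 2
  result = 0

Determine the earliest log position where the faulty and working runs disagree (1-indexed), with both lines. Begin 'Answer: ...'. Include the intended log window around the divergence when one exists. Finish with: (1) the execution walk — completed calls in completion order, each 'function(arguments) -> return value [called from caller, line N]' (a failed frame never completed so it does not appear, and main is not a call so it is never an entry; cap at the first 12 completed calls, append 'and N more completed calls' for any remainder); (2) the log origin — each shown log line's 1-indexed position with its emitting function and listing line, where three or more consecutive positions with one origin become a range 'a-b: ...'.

Answer: position 6 — shown 'checkpoint: 0', intended 'checkpoint: 15'.
Intended log window:
  4: leaving fold_scores with 5
  5: combined inputs 5 / 5
  6: checkpoint: 15
  7: merge_totals called with 15, 1
Execution walk:
  fold_scores([9, 2, 8, 4, 10, 11, 7, 2]) -> 5  [called from update_gauge, line 17]
  rank_cells(0, 0) -> 0  [called from rank_cells, line 4]
  rank_cells(1, 0) -> 0  [called from rank_cells, line 4]
  rank_cells(2, 0) -> 0  [called from rank_cells, line 4]
  rank_cells(3, 0) -> 0  [called from rank_cells, line 4]
  rank_cells(4, 0) -> 0  [called from rank_cells, line 4]
  rank_cells(5, 0) -> 0  [called from update_gauge, line 20]
  update_gauge([9, 2, 8, 4, 10, 11, 7, 2]) -> 0  [called from main, line 35]
  merge_totals(0, 1) -> 2  [called from main, line 37]
Origin of each log line:
  1: from main, line 34
  2: from update_gauge, line 16
  3: from fold_scores, line 7
  4: from fold_scores, line 12
  5: from update_gauge, line 19
  6: from main, line 36
  7: from merge_totals, line 23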